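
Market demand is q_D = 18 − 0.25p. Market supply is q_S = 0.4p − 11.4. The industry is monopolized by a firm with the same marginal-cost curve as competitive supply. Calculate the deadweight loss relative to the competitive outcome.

21.12

In inverse form: demand p = 72 − 4q, supply p = 28.5 + 2.5q.
Competitive equilibrium: 72 − 4q = 28.5 + 2.5q → q* = 6.6923, p* = 45.2308.
Marginal revenue: MR = 72 − 8q. Set MR = MC: 72 − 8q = 28.5 + 2.5q → q_m = 4.1429.
Price p_m = 72 − 4·4.1429 = 55.4284; MC(q_m) = 28.5 + 2.5·4.1429 = 38.8573.
Competitive q* = 6.6923, so Δq = 2.5494; wedge = 55.4284 − 38.8573 = 16.5711.
The triangle = ½ × 2.5494 × 16.5711 = 21.12.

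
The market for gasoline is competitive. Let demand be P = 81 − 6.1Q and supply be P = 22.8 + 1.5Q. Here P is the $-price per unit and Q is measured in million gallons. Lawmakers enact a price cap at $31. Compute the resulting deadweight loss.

Competitive equilibrium: 81 − 6.1Q = 22.8 + 1.5Q → Q* = 7.6579, P* = 34.2868.
At the ceiling P = 31, quantity supplied = (31 − 22.8)/1.5 = 5.4667.
Willingness to pay at Q' = 5.4667: 81 − 6.1·5.4667 = 47.6531.
ΔQ = 7.6579 − 5.4667 = 2.1912; wedge = 47.6531 − 31 = 16.6531.
Welfare loss = ½ × 2.1912 × 16.6531 = $18.25 million.

$18.25 million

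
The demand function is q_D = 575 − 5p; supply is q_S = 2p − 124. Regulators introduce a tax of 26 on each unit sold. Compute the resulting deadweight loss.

In inverse form: demand p = 115 − 0.2q, supply p = 62 + 0.5q.
Competitive equilibrium: 115 − 0.2q = 62 + 0.5q → q* = 75.7143, p* = 99.8571.
With the tax, the buyer price exceeds the seller price by 26: (115 − 0.2q) − (62 + 0.5q) = 26 → q' = 38.5714.
Δq = 75.7143 − 38.5714 = 37.1429; the wedge equals the tax, 26.
The triangle = ½ × 37.1429 × 26 = 482.86.

482.86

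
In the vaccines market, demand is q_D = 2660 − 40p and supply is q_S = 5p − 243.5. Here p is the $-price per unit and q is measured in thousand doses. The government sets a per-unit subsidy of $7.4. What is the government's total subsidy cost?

In inverse form: demand p = 66.5 − 0.025q, supply p = 48.7 + 0.2q.
Competitive equilibrium: 66.5 − 0.025q = 48.7 + 0.2q → q* = 79.1111, p* = 64.5222.
The subsidy lowers effective supply by 7.4: p = 41.3 + 0.2q.
New quantity: 66.5 − 0.025q = 41.3 + 0.2q → q' = 112.
Total subsidy cost = 7.4 × 112 = $828.80 thousand.

$828.80 thousand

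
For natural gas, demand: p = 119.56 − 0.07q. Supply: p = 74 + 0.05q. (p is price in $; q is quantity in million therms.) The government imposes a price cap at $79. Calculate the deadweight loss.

$4692.81 million

Competitive equilibrium: 119.56 − 0.07q = 74 + 0.05q → q* = 379.6667, p* = 92.9833.
At the ceiling p = 79, quantity supplied = (79 − 74)/0.05 = 100.
Willingness to pay at q' = 100: 119.56 − 0.07·100 = 112.56.
Δq = 379.6667 − 100 = 279.6667; wedge = 112.56 − 79 = 33.56.
DWL = ½ × 279.6667 × 33.56 = $4692.81 million.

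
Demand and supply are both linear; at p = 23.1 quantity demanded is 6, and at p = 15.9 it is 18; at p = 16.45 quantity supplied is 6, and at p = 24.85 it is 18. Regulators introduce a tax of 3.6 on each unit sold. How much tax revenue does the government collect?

Demand slope = (15.9 − 23.1)/(18 − 6) = −0.6, so p = 26.7 − 0.6q.
Supply slope = (24.85 − 16.45)/(18 − 6) = 0.7, so p = 12.25 + 0.7q.
Competitive equilibrium: 26.7 − 0.6q = 12.25 + 0.7q → q* = 11.1154, p* = 20.0308.
With the tax, the buyer price exceeds the seller price by 3.6: (26.7 − 0.6q) − (12.25 + 0.7q) = 3.6 → q' = 8.3462.
Tax revenue = 3.6 × 8.3462 = 30.05.

30.05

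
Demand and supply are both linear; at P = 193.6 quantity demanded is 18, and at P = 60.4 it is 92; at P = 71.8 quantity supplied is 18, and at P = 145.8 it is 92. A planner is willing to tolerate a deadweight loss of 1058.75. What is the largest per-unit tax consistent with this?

77

Demand slope = (60.4 − 193.6)/(92 − 18) = −1.8, so P = 226 − 1.8Q.
Supply slope = (145.8 − 71.8)/(92 − 18) = 1, so P = 53.8 + Q.
Competitive equilibrium: 226 − 1.8Q = 53.8 + Q → Q* = 61.5, P* = 115.3.
A tax t gives ΔQ = t/2.8 and wedge t, so DWL = t²/5.6.
t²/5.6 = 1058.75 → t² = 5929 → t = 77.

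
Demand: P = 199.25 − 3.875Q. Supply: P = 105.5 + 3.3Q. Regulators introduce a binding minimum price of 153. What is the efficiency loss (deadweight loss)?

Competitive equilibrium: 199.25 − 3.875Q = 105.5 + 3.3Q → Q* = 13.0662, P* = 148.6185.
At the floor P = 153, quantity demanded = (199.25 − 153)/3.875 = 11.9355.
Sellers' marginal cost at Q' = 11.9355: 105.5 + 3.3·11.9355 = 144.8872.
ΔQ = 13.0662 − 11.9355 = 1.1307; wedge = 153 − 144.8872 = 8.1128.
Welfare loss = ½ × 1.1307 × 8.1128 = 4.59.

4.59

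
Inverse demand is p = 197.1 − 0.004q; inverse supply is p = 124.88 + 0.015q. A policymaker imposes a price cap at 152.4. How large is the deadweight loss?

Competitive equilibrium: 197.1 − 0.004q = 124.88 + 0.015q → q* = 3801.05263, p* = 181.89579.
At the ceiling p = 152.4, quantity supplied = (152.4 − 124.88)/0.015 = 1834.66667.
Willingness to pay at q' = 1834.66667: 197.1 − 0.004·1834.66667 = 189.76133.
Δq = 3801.05263 − 1834.66667 = 1966.38596; wedge = 189.76133 − 152.4 = 37.36133.
DWL = ½ × 1966.38596 × 37.36133 = 36733.40.

36733.40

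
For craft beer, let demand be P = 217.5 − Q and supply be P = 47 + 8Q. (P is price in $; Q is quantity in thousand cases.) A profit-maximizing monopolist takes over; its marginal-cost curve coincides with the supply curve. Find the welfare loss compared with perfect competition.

$16.15 thousand

Competitive equilibrium: 217.5 − Q = 47 + 8Q → Q* = 18.9444, P* = 198.5556.
Marginal revenue: MR = 217.5 − 2Q. Set MR = MC: 217.5 − 2Q = 47 + 8Q → Q_m = 17.05.
Price P_m = 217.5 − 1·17.05 = 200.45; MC(Q_m) = 47 + 8·17.05 = 183.4.
Competitive Q* = 18.9444, so ΔQ = 1.8944; wedge = 200.45 − 183.4 = 17.05.
DWL = ½ × 1.8944 × 17.05 = $16.15 thousand.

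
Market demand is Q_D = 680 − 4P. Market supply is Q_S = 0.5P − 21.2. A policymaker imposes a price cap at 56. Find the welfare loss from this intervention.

In inverse form: demand P = 170 − 0.25Q, supply P = 42.4 + 2Q.
Competitive equilibrium: 170 − 0.25Q = 42.4 + 2Q → Q* = 56.7111, P* = 155.8222.
At the ceiling P = 56, quantity supplied = (56 − 42.4)/2 = 6.8.
Willingness to pay at Q' = 6.8: 170 − 0.25·6.8 = 168.3.
ΔQ = 56.7111 − 6.8 = 49.9111; wedge = 168.3 − 56 = 112.3.
Deadweight loss = ½ × 49.9111 × 112.3 = 2802.51.

2802.51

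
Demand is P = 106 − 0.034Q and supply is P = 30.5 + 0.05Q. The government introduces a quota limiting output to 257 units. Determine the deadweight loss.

17300.62

Competitive equilibrium: 106 − 0.034Q = 30.5 + 0.05Q → Q* = 898.8095, P* = 75.4405.
At Q = 257: demand price = 106 − 0.034·257 = 97.262; supply price = 30.5 + 0.05·257 = 43.35.
ΔQ = 898.8095 − 257 = 641.8095; wedge = 97.262 − 43.35 = 53.912.
Welfare loss = ½ × 641.8095 × 53.912 = 17300.62.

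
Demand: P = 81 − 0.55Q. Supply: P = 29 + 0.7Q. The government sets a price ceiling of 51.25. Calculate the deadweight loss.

Competitive equilibrium: 81 − 0.55Q = 29 + 0.7Q → Q* = 41.6, P* = 58.12.
At the ceiling P = 51.25, quantity supplied = (51.25 − 29)/0.7 = 31.7857.
Willingness to pay at Q' = 31.7857: 81 − 0.55·31.7857 = 63.5179.
ΔQ = 41.6 − 31.7857 = 9.8143; wedge = 63.5179 − 51.25 = 12.2679.
Deadweight loss = ½ × 9.8143 × 12.2679 = 60.20.

60.20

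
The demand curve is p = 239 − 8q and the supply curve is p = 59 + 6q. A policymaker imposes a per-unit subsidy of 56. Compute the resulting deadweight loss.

112

Competitive equilibrium: 239 − 8q = 59 + 6q → q* = 12.8571, p* = 136.1429.
The subsidy lowers effective supply by 56: p = 3 + 6q.
New quantity: 239 − 8q = 3 + 6q → q' = 16.8571.
Overproduction Δq = 16.8571 − 12.8571 = 4; wedge = subsidy = 56.
Welfare loss = ½ × 4 × 56 = 112.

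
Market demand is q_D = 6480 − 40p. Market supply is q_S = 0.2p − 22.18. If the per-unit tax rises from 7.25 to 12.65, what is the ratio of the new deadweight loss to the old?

3.044

In inverse form: demand p = 162 − 0.025q, supply p = 110.9 + 5q.
Competitive equilibrium: 162 − 0.025q = 110.9 + 5q → q* = 10.1692, p* = 161.7458.
For a per-unit tax t: Δq = t/5.025, so DWL = ½·t·(t/5.025) = t²/10.05.
At t = 7.25: DWL = 5.230. At t = 12.65: DWL = 15.923.
Ratio = (12.65/7.25)² = 3.044.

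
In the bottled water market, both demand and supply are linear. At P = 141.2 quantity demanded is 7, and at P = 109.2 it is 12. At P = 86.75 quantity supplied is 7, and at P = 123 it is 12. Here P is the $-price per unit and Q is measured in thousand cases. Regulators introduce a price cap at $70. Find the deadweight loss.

Demand slope = (109.2 − 141.2)/(12 − 7) = −6.4, so P = 186 − 6.4Q.
Supply slope = (123 − 86.75)/(12 − 7) = 7.25, so P = 36 + 7.25Q.
Competitive equilibrium: 186 − 6.4Q = 36 + 7.25Q → Q* = 10.989, P* = 115.6703.
At the ceiling P = 70, quantity supplied = (70 − 36)/7.25 = 4.6897.
Willingness to pay at Q' = 4.6897: 186 − 6.4·4.6897 = 155.9859.
ΔQ = 10.989 − 4.6897 = 6.2993; wedge = 155.9859 − 70 = 85.9859.
The triangle = ½ × 6.2993 × 85.9859 = $270.83 thousand.

$270.83 thousand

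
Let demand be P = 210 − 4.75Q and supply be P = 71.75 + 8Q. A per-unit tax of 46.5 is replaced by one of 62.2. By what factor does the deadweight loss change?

1.789

Competitive equilibrium: 210 − 4.75Q = 71.75 + 8Q → Q* = 10.8431, P* = 158.4951.
For a per-unit tax t: ΔQ = t/12.75, so DWL = ½·t·(t/12.75) = t²/25.5.
At t = 46.5: DWL = 84.794. At t = 62.2: DWL = 151.719.
Ratio = (62.2/46.5)² = 1.789.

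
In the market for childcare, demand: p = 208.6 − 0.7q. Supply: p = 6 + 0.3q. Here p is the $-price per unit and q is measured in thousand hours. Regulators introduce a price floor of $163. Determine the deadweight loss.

$9447.23 thousand

Competitive equilibrium: 208.6 − 0.7q = 6 + 0.3q → q* = 202.6, p* = 66.78.
At the floor p = 163, quantity demanded = (208.6 − 163)/0.7 = 65.1429.
Sellers' marginal cost at q' = 65.1429: 6 + 0.3·65.1429 = 25.5429.
Δq = 202.6 − 65.1429 = 137.4571; wedge = 163 − 25.5429 = 137.4571.
DWL = ½ × 137.4571 × 137.4571 = $9447.23 thousand.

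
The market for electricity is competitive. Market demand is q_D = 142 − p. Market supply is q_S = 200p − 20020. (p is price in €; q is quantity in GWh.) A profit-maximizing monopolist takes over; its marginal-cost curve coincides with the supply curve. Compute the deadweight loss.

In inverse form: demand p = 142 − q, supply p = 100.1 + 0.005q.
Competitive equilibrium: 142 − q = 100.1 + 0.005q → q* = 41.6915, p* = 100.3085.
Marginal revenue: MR = 142 − 2q. Set MR = MC: 142 − 2q = 100.1 + 0.005q → q_m = 20.8978.
Price p_m = 142 − 1·20.8978 = 121.1022; MC(q_m) = 100.1 + 0.005·20.8978 = 100.2045.
Competitive q* = 41.6915, so Δq = 20.7937; wedge = 121.1022 − 100.2045 = 20.8977.
Welfare loss = ½ × 20.7937 × 20.8977 = €217.27.

€217.27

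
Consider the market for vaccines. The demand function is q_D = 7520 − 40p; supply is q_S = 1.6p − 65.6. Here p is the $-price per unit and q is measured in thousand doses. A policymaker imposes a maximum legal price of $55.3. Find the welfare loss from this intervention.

In inverse form: demand p = 188 − 0.025q, supply p = 41 + 0.625q.
Competitive equilibrium: 188 − 0.025q = 41 + 0.625q → q* = 226.1538, p* = 182.3462.
At the ceiling p = 55.3, quantity supplied = (55.3 − 41)/0.625 = 22.88.
Willingness to pay at q' = 22.88: 188 − 0.025·22.88 = 187.428.
Δq = 226.1538 − 22.88 = 203.2738; wedge = 187.428 − 55.3 = 132.128.
The triangle = ½ × 203.2738 × 132.128 = $13429.08 thousand.

$13429.08 thousand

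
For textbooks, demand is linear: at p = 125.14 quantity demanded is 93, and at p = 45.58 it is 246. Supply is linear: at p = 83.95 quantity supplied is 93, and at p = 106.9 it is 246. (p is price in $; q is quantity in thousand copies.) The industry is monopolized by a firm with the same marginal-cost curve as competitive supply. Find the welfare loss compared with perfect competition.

$1526.47 thousand

Demand slope = (45.58 − 125.14)/(246 − 93) = −0.52, so p = 173.5 − 0.52q.
Supply slope = (106.9 − 83.95)/(246 − 93) = 0.15, so p = 70 + 0.15q.
Competitive equilibrium: 173.5 − 0.52q = 70 + 0.15q → q* = 154.4776, p* = 93.1716.
Marginal revenue: MR = 173.5 − 1.04q. Set MR = MC: 173.5 − 1.04q = 70 + 0.15q → q_m = 86.9748.
Price p_m = 173.5 − 0.52·86.9748 = 128.2731; MC(q_m) = 70 + 0.15·86.9748 = 83.0462.
Competitive q* = 154.4776, so Δq = 67.5028; wedge = 128.2731 − 83.0462 = 45.2269.
The triangle = ½ × 67.5028 × 45.2269 = $1526.47 thousand.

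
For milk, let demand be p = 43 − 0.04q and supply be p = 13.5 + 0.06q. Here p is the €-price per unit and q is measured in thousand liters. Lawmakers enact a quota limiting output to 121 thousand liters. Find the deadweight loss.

Competitive equilibrium: 43 − 0.04q = 13.5 + 0.06q → q* = 295, p* = 31.2.
At q = 121: demand price = 43 − 0.04·121 = 38.16; supply price = 13.5 + 0.06·121 = 20.76.
Δq = 295 − 121 = 174; wedge = 38.16 − 20.76 = 17.4.
Welfare loss = ½ × 174 × 17.4 = €1513.80 thousand.

€1513.80 thousand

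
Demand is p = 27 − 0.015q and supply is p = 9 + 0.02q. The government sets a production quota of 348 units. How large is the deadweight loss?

483.89

Competitive equilibrium: 27 − 0.015q = 9 + 0.02q → q* = 514.2857, p* = 19.2857.
At q = 348: demand price = 27 − 0.015·348 = 21.78; supply price = 9 + 0.02·348 = 15.96.
Δq = 514.2857 − 348 = 166.2857; wedge = 21.78 − 15.96 = 5.82.
Deadweight loss = ½ × 166.2857 × 5.82 = 483.89.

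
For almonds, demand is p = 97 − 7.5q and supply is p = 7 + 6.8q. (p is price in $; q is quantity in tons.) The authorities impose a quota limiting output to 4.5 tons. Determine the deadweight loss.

Competitive equilibrium: 97 − 7.5q = 7 + 6.8q → q* = 6.2937, p* = 49.7972.
At q = 4.5: demand price = 97 − 7.5·4.5 = 63.25; supply price = 7 + 6.8·4.5 = 37.6.
Δq = 6.2937 − 4.5 = 1.7937; wedge = 63.25 − 37.6 = 25.65.
DWL = ½ × 1.7937 × 25.65 = $23.

$23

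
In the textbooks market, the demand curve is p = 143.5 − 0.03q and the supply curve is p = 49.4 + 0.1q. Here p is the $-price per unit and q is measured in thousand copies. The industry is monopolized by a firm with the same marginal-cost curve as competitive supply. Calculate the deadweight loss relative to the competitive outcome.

$1197.32 thousand

Competitive equilibrium: 143.5 − 0.03q = 49.4 + 0.1q → q* = 723.8462, p* = 121.7846.
Marginal revenue: MR = 143.5 − 0.06q. Set MR = MC: 143.5 − 0.06q = 49.4 + 0.1q → q_m = 588.125.
Price p_m = 143.5 − 0.03·588.125 = 125.8563; MC(q_m) = 49.4 + 0.1·588.125 = 108.2125.
Competitive q* = 723.8462, so Δq = 135.7212; wedge = 125.8563 − 108.2125 = 17.6438.
The triangle = ½ × 135.7212 × 17.6438 = $1197.32 thousand.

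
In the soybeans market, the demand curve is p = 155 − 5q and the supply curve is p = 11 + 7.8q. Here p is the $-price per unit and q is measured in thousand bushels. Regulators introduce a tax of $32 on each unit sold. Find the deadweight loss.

Competitive equilibrium: 155 − 5q = 11 + 7.8q → q* = 11.25, p* = 98.75.
With the tax, the buyer price exceeds the seller price by 32: (155 − 5q) − (11 + 7.8q) = 32 → q' = 8.75.
Δq = 11.25 − 8.75 = 2.5; the wedge equals the tax, 32.
Welfare loss = ½ × 2.5 × 32 = $40 thousand.

$40 thousand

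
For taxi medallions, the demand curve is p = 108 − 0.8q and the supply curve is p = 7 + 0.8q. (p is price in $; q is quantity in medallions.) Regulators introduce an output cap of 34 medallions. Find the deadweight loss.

Competitive equilibrium: 108 − 0.8q = 7 + 0.8q → q* = 63.125, p* = 57.5.
At q = 34: demand price = 108 − 0.8·34 = 80.8; supply price = 7 + 0.8·34 = 34.2.
Δq = 63.125 − 34 = 29.125; wedge = 80.8 − 34.2 = 46.6.
Welfare loss = ½ × 29.125 × 46.6 = $678.61.

$678.61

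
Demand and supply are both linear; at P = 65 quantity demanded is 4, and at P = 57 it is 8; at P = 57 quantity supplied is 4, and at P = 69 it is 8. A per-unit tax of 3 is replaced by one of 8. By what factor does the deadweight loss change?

7.111

Demand slope = (57 − 65)/(8 − 4) = −2, so P = 73 − 2Q.
Supply slope = (69 − 57)/(8 − 4) = 3, so P = 45 + 3Q.
Competitive equilibrium: 73 − 2Q = 45 + 3Q → Q* = 5.6, P* = 61.8.
For a per-unit tax t: ΔQ = t/5, so DWL = ½·t·(t/5) = t²/10.
At t = 3: DWL = 0.9. At t = 8: DWL = 6.4.
Ratio = (8/3)² = 7.111.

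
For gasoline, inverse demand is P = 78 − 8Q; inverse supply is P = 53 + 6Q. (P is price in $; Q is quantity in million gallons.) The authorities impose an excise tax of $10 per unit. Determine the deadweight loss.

Competitive equilibrium: 78 − 8Q = 53 + 6Q → Q* = 1.7857, P* = 63.7143.
With the tax, the buyer price exceeds the seller price by 10: (78 − 8Q) − (53 + 6Q) = 10 → Q' = 1.0714.
ΔQ = 1.7857 − 1.0714 = 0.7143; the wedge equals the tax, 10.
DWL = ½ × 0.7143 × 10 = $3.57 million.

$3.57 million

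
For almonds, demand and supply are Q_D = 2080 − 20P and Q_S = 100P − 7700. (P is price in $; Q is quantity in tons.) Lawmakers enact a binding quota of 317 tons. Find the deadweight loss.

In inverse form: demand P = 104 − 0.05Q, supply P = 77 + 0.01Q.
Competitive equilibrium: 104 − 0.05Q = 77 + 0.01Q → Q* = 450, P* = 81.5.
At Q = 317: demand price = 104 − 0.05·317 = 88.15; supply price = 77 + 0.01·317 = 80.17.
ΔQ = 450 − 317 = 133; wedge = 88.15 − 80.17 = 7.98.
DWL = ½ × 133 × 7.98 = $530.67.

$530.67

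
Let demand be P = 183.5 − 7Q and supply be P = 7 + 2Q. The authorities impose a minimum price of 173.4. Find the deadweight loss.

Competitive equilibrium: 183.5 − 7Q = 7 + 2Q → Q* = 19.6111, P* = 46.2222.
At the floor P = 173.4, quantity demanded = (183.5 − 173.4)/7 = 1.4429.
Sellers' marginal cost at Q' = 1.4429: 7 + 2·1.4429 = 9.8858.
ΔQ = 19.6111 − 1.4429 = 18.1682; wedge = 173.4 − 9.8858 = 163.5142.
Deadweight loss = ½ × 18.1682 × 163.5142 = 1485.38.

1485.38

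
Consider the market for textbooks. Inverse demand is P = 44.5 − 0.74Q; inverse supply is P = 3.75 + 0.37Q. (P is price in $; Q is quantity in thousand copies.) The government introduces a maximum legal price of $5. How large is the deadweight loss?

$616.67 thousand

Competitive equilibrium: 44.5 − 0.74Q = 3.75 + 0.37Q → Q* = 36.7117, P* = 17.3333.
At the ceiling P = 5, quantity supplied = (5 − 3.75)/0.37 = 3.3784.
Willingness to pay at Q' = 3.3784: 44.5 − 0.74·3.3784 = 42.
ΔQ = 36.7117 − 3.3784 = 33.3333; wedge = 42 − 5 = 37.
Deadweight loss = ½ × 33.3333 × 37 = $616.67 thousand.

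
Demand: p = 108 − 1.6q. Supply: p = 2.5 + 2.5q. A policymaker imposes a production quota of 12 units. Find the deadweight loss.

386.55

Competitive equilibrium: 108 − 1.6q = 2.5 + 2.5q → q* = 25.7317, p* = 66.8293.
At q = 12: demand price = 108 − 1.6·12 = 88.8; supply price = 2.5 + 2.5·12 = 32.5.
Δq = 25.7317 − 12 = 13.7317; wedge = 88.8 − 32.5 = 56.3.
Welfare loss = ½ × 13.7317 × 56.3 = 386.55.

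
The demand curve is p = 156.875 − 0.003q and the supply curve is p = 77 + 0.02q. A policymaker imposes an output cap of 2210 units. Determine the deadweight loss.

18339.39

Competitive equilibrium: 156.875 − 0.003q = 77 + 0.02q → q* = 3472.8261, p* = 146.4565.
At q = 2210: demand price = 156.875 − 0.003·2210 = 150.245; supply price = 77 + 0.02·2210 = 121.2.
Δq = 3472.8261 − 2210 = 1262.8261; wedge = 150.245 − 121.2 = 29.045.
DWL = ½ × 1262.8261 × 29.045 = 18339.39.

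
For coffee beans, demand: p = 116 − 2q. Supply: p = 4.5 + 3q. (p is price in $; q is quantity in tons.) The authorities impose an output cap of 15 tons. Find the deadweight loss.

$133.225

Competitive equilibrium: 116 − 2q = 4.5 + 3q → q* = 22.3, p* = 71.4.
At q = 15: demand price = 116 − 2·15 = 86; supply price = 4.5 + 3·15 = 49.5.
Δq = 22.3 − 15 = 7.3; wedge = 86 − 49.5 = 36.5.
DWL = ½ × 7.3 × 36.5 = $133.225.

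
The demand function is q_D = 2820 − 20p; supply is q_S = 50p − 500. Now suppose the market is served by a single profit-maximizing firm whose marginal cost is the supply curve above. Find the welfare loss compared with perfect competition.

In inverse form: demand p = 141 − 0.05q, supply p = 10 + 0.02q.
Competitive equilibrium: 141 − 0.05q = 10 + 0.02q → q* = 1871.42857, p* = 47.42857.
Marginal revenue: MR = 141 − 0.1q. Set MR = MC: 141 − 0.1q = 10 + 0.02q → q_m = 1091.66667.
Price p_m = 141 − 0.05·1091.66667 = 86.41667; MC(q_m) = 10 + 0.02·1091.66667 = 31.83333.
Competitive q* = 1871.42857, so Δq = 779.7619; wedge = 86.41667 − 31.83333 = 54.58334.
The triangle = ½ × 779.7619 × 54.58334 = 21281.

21281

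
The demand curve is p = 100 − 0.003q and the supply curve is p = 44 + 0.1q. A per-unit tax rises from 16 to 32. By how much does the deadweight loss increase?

3728.16

Competitive equilibrium: 100 − 0.003q = 44 + 0.1q → q* = 543.6893, p* = 98.3689.
For a per-unit tax t: Δq = t/0.103, so DWL = ½·t·(t/0.103) = t²/0.206.
At t = 16: DWL = 1242.718. At t = 32: DWL = 4970.874.
Increase = 4970.874 − 1242.718 = 3728.16.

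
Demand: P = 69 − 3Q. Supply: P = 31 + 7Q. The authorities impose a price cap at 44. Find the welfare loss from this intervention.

18.87

Competitive equilibrium: 69 − 3Q = 31 + 7Q → Q* = 3.8, P* = 57.6.
At the ceiling P = 44, quantity supplied = (44 − 31)/7 = 1.8571.
Willingness to pay at Q' = 1.8571: 69 − 3·1.8571 = 63.4287.
ΔQ = 3.8 − 1.8571 = 1.9429; wedge = 63.4287 − 44 = 19.4287.
Deadweight loss = ½ × 1.9429 × 19.4287 = 18.87.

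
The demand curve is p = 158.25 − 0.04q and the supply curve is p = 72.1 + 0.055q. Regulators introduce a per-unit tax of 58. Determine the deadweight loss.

17705.26

Competitive equilibrium: 158.25 − 0.04q = 72.1 + 0.055q → q* = 906.8421, p* = 121.9763.
With the tax, the buyer price exceeds the seller price by 58: (158.25 − 0.04q) − (72.1 + 0.055q) = 58 → q' = 296.3158.
Δq = 906.8421 − 296.3158 = 610.5263; the wedge equals the tax, 58.
Welfare loss = ½ × 610.5263 × 58 = 17705.26.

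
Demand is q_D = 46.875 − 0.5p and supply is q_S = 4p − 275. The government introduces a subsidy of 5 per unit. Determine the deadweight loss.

5.56

In inverse form: demand p = 93.75 − 2q, supply p = 68.75 + 0.25q.
Competitive equilibrium: 93.75 − 2q = 68.75 + 0.25q → q* = 11.1111, p* = 71.5278.
The subsidy lowers effective supply by 5: p = 63.75 + 0.25q.
New quantity: 93.75 − 2q = 63.75 + 0.25q → q' = 13.3333.
Overproduction Δq = 13.3333 − 11.1111 = 2.2222; wedge = subsidy = 5.
The triangle = ½ × 2.2222 × 5 = 5.56.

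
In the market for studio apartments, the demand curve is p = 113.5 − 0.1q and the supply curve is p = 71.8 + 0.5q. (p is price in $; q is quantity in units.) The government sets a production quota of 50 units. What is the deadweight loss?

$114.075

Competitive equilibrium: 113.5 − 0.1q = 71.8 + 0.5q → q* = 69.5, p* = 106.55.
At q = 50: demand price = 113.5 − 0.1·50 = 108.5; supply price = 71.8 + 0.5·50 = 96.8.
Δq = 69.5 − 50 = 19.5; wedge = 108.5 − 96.8 = 11.7.
DWL = ½ × 19.5 × 11.7 = $114.075.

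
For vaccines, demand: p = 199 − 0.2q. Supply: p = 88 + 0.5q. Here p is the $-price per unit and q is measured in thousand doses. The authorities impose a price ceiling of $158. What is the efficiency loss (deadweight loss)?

$120.71 thousand

Competitive equilibrium: 199 − 0.2q = 88 + 0.5q → q* = 158.5714, p* = 167.2857.
At the ceiling p = 158, quantity supplied = (158 − 88)/0.5 = 140.
Willingness to pay at q' = 140: 199 − 0.2·140 = 171.
Δq = 158.5714 − 140 = 18.5714; wedge = 171 − 158 = 13.
DWL = ½ × 18.5714 × 13 = $120.71 thousand.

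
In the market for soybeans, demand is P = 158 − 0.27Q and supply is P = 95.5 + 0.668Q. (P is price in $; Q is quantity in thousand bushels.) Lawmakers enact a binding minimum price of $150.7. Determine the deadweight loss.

$735.25 thousand

Competitive equilibrium: 158 − 0.27Q = 95.5 + 0.668Q → Q* = 66.6311, P* = 140.0096.
At the floor P = 150.7, quantity demanded = (158 − 150.7)/0.27 = 27.037.
Sellers' marginal cost at Q' = 27.037: 95.5 + 0.668·27.037 = 113.5607.
ΔQ = 66.6311 − 27.037 = 39.5941; wedge = 150.7 − 113.5607 = 37.1393.
Deadweight loss = ½ × 39.5941 × 37.1393 = $735.25 thousand.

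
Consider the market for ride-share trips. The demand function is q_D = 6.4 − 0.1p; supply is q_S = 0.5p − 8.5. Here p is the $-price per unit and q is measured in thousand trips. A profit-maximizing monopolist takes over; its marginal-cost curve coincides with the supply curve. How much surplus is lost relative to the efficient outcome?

$19.02 thousand

In inverse form: demand p = 64 − 10q, supply p = 17 + 2q.
Competitive equilibrium: 64 − 10q = 17 + 2q → q* = 3.9167, p* = 24.8333.
Marginal revenue: MR = 64 − 20q. Set MR = MC: 64 − 20q = 17 + 2q → q_m = 2.1364.
Price p_m = 64 − 10·2.1364 = 42.636; MC(q_m) = 17 + 2·2.1364 = 21.2728.
Competitive q* = 3.9167, so Δq = 1.7803; wedge = 42.636 − 21.2728 = 21.3632.
Welfare loss = ½ × 1.7803 × 21.3632 = $19.02 thousand.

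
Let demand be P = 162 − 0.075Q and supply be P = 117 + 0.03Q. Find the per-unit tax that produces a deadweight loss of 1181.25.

15.75

Competitive equilibrium: 162 − 0.075Q = 117 + 0.03Q → Q* = 428.5714, P* = 129.8571.
A tax t gives ΔQ = t/0.105 and wedge t, so DWL = t²/0.21.
t²/0.21 = 1181.25 → t² = 248.0625 → t = 15.75.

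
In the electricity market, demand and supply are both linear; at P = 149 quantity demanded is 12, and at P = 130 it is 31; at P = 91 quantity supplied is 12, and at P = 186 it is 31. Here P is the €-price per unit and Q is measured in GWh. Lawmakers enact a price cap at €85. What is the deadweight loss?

€354.25

Demand slope = (130 − 149)/(31 − 12) = −1, so P = 161 − Q.
Supply slope = (186 − 91)/(31 − 12) = 5, so P = 31 + 5Q.
Competitive equilibrium: 161 − Q = 31 + 5Q → Q* = 21.6667, P* = 139.3333.
At the ceiling P = 85, quantity supplied = (85 − 31)/5 = 10.8.
Willingness to pay at Q' = 10.8: 161 − 1·10.8 = 150.2.
ΔQ = 21.6667 − 10.8 = 10.8667; wedge = 150.2 − 85 = 65.2.
Welfare loss = ½ × 10.8667 × 65.2 = €354.25.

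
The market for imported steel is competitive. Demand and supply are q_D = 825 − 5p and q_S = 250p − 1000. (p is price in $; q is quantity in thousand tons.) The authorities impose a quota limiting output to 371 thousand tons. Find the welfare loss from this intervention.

$17840.24 thousand

In inverse form: demand p = 165 − 0.2q, supply p = 4 + 0.004q.
Competitive equilibrium: 165 − 0.2q = 4 + 0.004q → q* = 789.21569, p* = 7.15686.
At q = 371: demand price = 165 − 0.2·371 = 90.8; supply price = 4 + 0.004·371 = 5.484.
Δq = 789.21569 − 371 = 418.21569; wedge = 90.8 − 5.484 = 85.316.
DWL = ½ × 418.21569 × 85.316 = $17840.24 thousand.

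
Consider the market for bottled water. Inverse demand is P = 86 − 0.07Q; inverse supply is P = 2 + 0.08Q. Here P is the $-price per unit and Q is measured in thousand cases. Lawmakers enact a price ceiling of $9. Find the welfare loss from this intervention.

Competitive equilibrium: 86 − 0.07Q = 2 + 0.08Q → Q* = 560, P* = 46.8.
At the ceiling P = 9, quantity supplied = (9 − 2)/0.08 = 87.5.
Willingness to pay at Q' = 87.5: 86 − 0.07·87.5 = 79.875.
ΔQ = 560 − 87.5 = 472.5; wedge = 79.875 − 9 = 70.875.
The triangle = ½ × 472.5 × 70.875 = $16744.22 thousand.

$16744.22 thousand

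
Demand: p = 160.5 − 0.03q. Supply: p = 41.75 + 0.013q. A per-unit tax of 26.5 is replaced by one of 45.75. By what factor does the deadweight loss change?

2.981

Competitive equilibrium: 160.5 − 0.03q = 41.75 + 0.013q → q* = 2761.6279, p* = 77.6512.
For a per-unit tax t: Δq = t/0.043, so DWL = ½·t·(t/0.043) = t²/0.086.
At t = 26.5: DWL = 8165.698. At t = 45.75: DWL = 24337.936.
Ratio = (45.75/26.5)² = 2.981.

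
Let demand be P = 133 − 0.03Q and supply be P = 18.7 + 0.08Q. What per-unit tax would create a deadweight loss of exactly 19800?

66

Competitive equilibrium: 133 − 0.03Q = 18.7 + 0.08Q → Q* = 1039.0909, P* = 101.8273.
A tax t gives ΔQ = t/0.11 and wedge t, so DWL = t²/0.22.
t²/0.22 = 19800 → t² = 4356 → t = 66.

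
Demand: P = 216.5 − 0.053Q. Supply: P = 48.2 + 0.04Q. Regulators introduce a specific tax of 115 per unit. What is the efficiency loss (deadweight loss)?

71102.15

Competitive equilibrium: 216.5 − 0.053Q = 48.2 + 0.04Q → Q* = 1809.6774, P* = 120.5871.
With the tax, the buyer price exceeds the seller price by 115: (216.5 − 0.053Q) − (48.2 + 0.04Q) = 115 → Q' = 573.1183.
ΔQ = 1809.6774 − 573.1183 = 1236.5591; the wedge equals the tax, 115.
The triangle = ½ × 1236.5591 × 115 = 71102.15.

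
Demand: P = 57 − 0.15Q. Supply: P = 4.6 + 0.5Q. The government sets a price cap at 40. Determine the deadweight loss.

31.31

Competitive equilibrium: 57 − 0.15Q = 4.6 + 0.5Q → Q* = 80.6154, P* = 44.9077.
At the ceiling P = 40, quantity supplied = (40 − 4.6)/0.5 = 70.8.
Willingness to pay at Q' = 70.8: 57 − 0.15·70.8 = 46.38.
ΔQ = 80.6154 − 70.8 = 9.8154; wedge = 46.38 − 40 = 6.38.
DWL = ½ × 9.8154 × 6.38 = 31.31.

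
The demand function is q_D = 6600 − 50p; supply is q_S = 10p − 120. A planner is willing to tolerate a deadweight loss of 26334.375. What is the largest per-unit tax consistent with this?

In inverse form: demand p = 132 − 0.02q, supply p = 12 + 0.1q.
Competitive equilibrium: 132 − 0.02q = 12 + 0.1q → q* = 1000, p* = 112.
A tax t gives Δq = t/0.12 and wedge t, so DWL = t²/0.24.
t²/0.24 = 26334.375 → t² = 6320.25 → t = 79.5.

79.5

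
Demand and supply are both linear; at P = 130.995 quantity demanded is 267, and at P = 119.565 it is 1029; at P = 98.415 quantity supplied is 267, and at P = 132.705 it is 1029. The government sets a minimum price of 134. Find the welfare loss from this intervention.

16576.33

Demand slope = (119.565 − 130.995)/(1029 − 267) = −0.015, so P = 135 − 0.015Q.
Supply slope = (132.705 − 98.415)/(1029 − 267) = 0.045, so P = 86.4 + 0.045Q.
Competitive equilibrium: 135 − 0.015Q = 86.4 + 0.045Q → Q* = 810, P* = 122.85.
At the floor P = 134, quantity demanded = (135 − 134)/0.015 = 66.6667.
Sellers' marginal cost at Q' = 66.6667: 86.4 + 0.045·66.6667 = 89.4.
ΔQ = 810 − 66.6667 = 743.3333; wedge = 134 − 89.4 = 44.6.
Deadweight loss = ½ × 743.3333 × 44.6 = 16576.33.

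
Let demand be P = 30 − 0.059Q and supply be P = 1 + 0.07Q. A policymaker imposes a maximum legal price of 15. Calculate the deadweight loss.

Competitive equilibrium: 30 − 0.059Q = 1 + 0.07Q → Q* = 224.8062, P* = 16.7364.
At the ceiling P = 15, quantity supplied = (15 − 1)/0.07 = 200.
Willingness to pay at Q' = 200: 30 − 0.059·200 = 18.2.
ΔQ = 224.8062 − 200 = 24.8062; wedge = 18.2 − 15 = 3.2.
Deadweight loss = ½ × 24.8062 × 3.2 = 39.69.

39.69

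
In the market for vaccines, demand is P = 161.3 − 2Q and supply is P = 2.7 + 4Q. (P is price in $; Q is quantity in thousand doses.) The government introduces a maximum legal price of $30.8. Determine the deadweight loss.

$1130.05 thousand

Competitive equilibrium: 161.3 − 2Q = 2.7 + 4Q → Q* = 26.4333, P* = 108.4333.
At the ceiling P = 30.8, quantity supplied = (30.8 − 2.7)/4 = 7.025.
Willingness to pay at Q' = 7.025: 161.3 − 2·7.025 = 147.25.
ΔQ = 26.4333 − 7.025 = 19.4083; wedge = 147.25 − 30.8 = 116.45.
DWL = ½ × 19.4083 × 116.45 = $1130.05 thousand.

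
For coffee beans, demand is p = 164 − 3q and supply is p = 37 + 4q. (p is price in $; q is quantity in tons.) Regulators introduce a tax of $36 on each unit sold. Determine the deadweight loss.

Competitive equilibrium: 164 − 3q = 37 + 4q → q* = 18.1429, p* = 109.5714.
With the tax, the buyer price exceeds the seller price by 36: (164 − 3q) − (37 + 4q) = 36 → q' = 13.
Δq = 18.1429 − 13 = 5.1429; the wedge equals the tax, 36.
Welfare loss = ½ × 5.1429 × 36 = $92.57.

$92.57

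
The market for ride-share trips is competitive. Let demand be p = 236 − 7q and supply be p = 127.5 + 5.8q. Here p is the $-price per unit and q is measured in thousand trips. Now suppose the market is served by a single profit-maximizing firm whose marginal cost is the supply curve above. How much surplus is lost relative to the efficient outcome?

$57.48 thousand

Competitive equilibrium: 236 − 7q = 127.5 + 5.8q → q* = 8.4766, p* = 176.6641.
Marginal revenue: MR = 236 − 14q. Set MR = MC: 236 − 14q = 127.5 + 5.8q → q_m = 5.4798.
Price p_m = 236 − 7·5.4798 = 197.6414; MC(q_m) = 127.5 + 5.8·5.4798 = 159.2828.
Competitive q* = 8.4766, so Δq = 2.9968; wedge = 197.6414 − 159.2828 = 38.3586.
Deadweight loss = ½ × 2.9968 × 38.3586 = $57.48 thousand.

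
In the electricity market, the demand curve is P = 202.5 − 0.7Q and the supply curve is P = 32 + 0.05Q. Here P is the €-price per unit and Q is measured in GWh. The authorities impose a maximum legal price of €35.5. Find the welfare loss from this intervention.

Competitive equilibrium: 202.5 − 0.7Q = 32 + 0.05Q → Q* = 227.33333, P* = 43.36667.
At the ceiling P = 35.5, quantity supplied = (35.5 − 32)/0.05 = 70.
Willingness to pay at Q' = 70: 202.5 − 0.7·70 = 153.5.
ΔQ = 227.33333 − 70 = 157.33333; wedge = 153.5 − 35.5 = 118.
Deadweight loss = ½ × 157.33333 × 118 = €9282.67.

€9282.67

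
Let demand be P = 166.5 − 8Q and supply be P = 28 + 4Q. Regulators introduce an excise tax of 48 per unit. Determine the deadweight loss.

Competitive equilibrium: 166.5 − 8Q = 28 + 4Q → Q* = 11.5417, P* = 74.1667.
With the tax, the buyer price exceeds the seller price by 48: (166.5 − 8Q) − (28 + 4Q) = 48 → Q' = 7.5417.
ΔQ = 11.5417 − 7.5417 = 4; the wedge equals the tax, 48.
Welfare loss = ½ × 4 × 48 = 96.

96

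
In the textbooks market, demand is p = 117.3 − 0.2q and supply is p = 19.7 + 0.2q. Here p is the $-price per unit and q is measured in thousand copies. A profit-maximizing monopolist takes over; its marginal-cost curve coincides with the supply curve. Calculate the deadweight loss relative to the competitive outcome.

$1323.02 thousand

Competitive equilibrium: 117.3 − 0.2q = 19.7 + 0.2q → q* = 244, p* = 68.5.
Marginal revenue: MR = 117.3 − 0.4q. Set MR = MC: 117.3 − 0.4q = 19.7 + 0.2q → q_m = 162.6667.
Price p_m = 117.3 − 0.2·162.6667 = 84.7667; MC(q_m) = 19.7 + 0.2·162.6667 = 52.2333.
Competitive q* = 244, so Δq = 81.3333; wedge = 84.7667 − 52.2333 = 32.5334.
Welfare loss = ½ × 81.3333 × 32.5334 = $1323.02 thousand.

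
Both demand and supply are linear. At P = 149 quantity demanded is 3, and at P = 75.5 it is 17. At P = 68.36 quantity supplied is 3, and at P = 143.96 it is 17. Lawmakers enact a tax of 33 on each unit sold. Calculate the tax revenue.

Demand slope = (75.5 − 149)/(17 − 3) = −5.25, so P = 164.75 − 5.25Q.
Supply slope = (143.96 − 68.36)/(17 − 3) = 5.4, so P = 52.16 + 5.4Q.
Competitive equilibrium: 164.75 − 5.25Q = 52.16 + 5.4Q → Q* = 10.5718, P* = 109.2479.
With the tax, the buyer price exceeds the seller price by 33: (164.75 − 5.25Q) − (52.16 + 5.4Q) = 33 → Q' = 7.4732.
Tax revenue = 33 × 7.4732 = 246.62.

246.62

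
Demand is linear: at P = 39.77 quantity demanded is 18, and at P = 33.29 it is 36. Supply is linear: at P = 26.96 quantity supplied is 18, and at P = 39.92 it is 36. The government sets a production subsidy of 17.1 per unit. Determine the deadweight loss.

Demand slope = (33.29 − 39.77)/(36 − 18) = −0.36, so P = 46.25 − 0.36Q.
Supply slope = (39.92 − 26.96)/(36 − 18) = 0.72, so P = 14 + 0.72Q.
Competitive equilibrium: 46.25 − 0.36Q = 14 + 0.72Q → Q* = 29.8611, P* = 35.5.
The subsidy lowers effective supply by 17.1: P = 0.72Q − 3.1.
New quantity: 46.25 − 0.36Q = 0.72Q − 3.1 → Q' = 45.6944.
Overproduction ΔQ = 45.6944 − 29.8611 = 15.8333; wedge = subsidy = 17.1.
DWL = ½ × 15.8333 × 17.1 = 135.375.

135.375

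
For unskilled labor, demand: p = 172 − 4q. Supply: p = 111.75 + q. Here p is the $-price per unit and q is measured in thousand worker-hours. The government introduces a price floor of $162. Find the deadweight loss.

$228.01 thousand

Competitive equilibrium: 172 − 4q = 111.75 + q → q* = 12.05, p* = 123.8.
At the floor p = 162, quantity demanded = (172 − 162)/4 = 2.5.
Sellers' marginal cost at q' = 2.5: 111.75 + 1·2.5 = 114.25.
Δq = 12.05 − 2.5 = 9.55; wedge = 162 − 114.25 = 47.75.
Deadweight loss = ½ × 9.55 × 47.75 = $228.01 thousand.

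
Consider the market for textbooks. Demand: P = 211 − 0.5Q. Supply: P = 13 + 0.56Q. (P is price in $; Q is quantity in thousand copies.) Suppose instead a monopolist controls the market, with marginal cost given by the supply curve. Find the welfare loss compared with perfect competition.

$1899.70 thousand

Competitive equilibrium: 211 − 0.5Q = 13 + 0.56Q → Q* = 186.7925, P* = 117.6038.
Marginal revenue: MR = 211 − Q. Set MR = MC: 211 − Q = 13 + 0.56Q → Q_m = 126.9231.
Price P_m = 211 − 0.5·126.9231 = 147.5385; MC(Q_m) = 13 + 0.56·126.9231 = 84.0769.
Competitive Q* = 186.7925, so ΔQ = 59.8694; wedge = 147.5385 − 84.0769 = 63.4616.
The triangle = ½ × 59.8694 × 63.4616 = $1899.70 thousand.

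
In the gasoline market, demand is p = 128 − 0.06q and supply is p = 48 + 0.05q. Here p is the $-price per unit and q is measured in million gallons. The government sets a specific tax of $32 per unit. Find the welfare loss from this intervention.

$4654.55 million

Competitive equilibrium: 128 − 0.06q = 48 + 0.05q → q* = 727.2727, p* = 84.3636.
With the tax, the buyer price exceeds the seller price by 32: (128 − 0.06q) − (48 + 0.05q) = 32 → q' = 436.3636.
Δq = 727.2727 − 436.3636 = 290.9091; the wedge equals the tax, 32.
Deadweight loss = ½ × 290.9091 × 32 = $4654.55 million.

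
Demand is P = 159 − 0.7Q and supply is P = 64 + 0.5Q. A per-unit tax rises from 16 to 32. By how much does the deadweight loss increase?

Competitive equilibrium: 159 − 0.7Q = 64 + 0.5Q → Q* = 79.1667, P* = 103.5833.
For a per-unit tax t: ΔQ = t/1.2, so DWL = ½·t·(t/1.2) = t²/2.4.
At t = 16: DWL = 106.667. At t = 32: DWL = 426.667.
Increase = 426.667 − 106.667 = 320.

320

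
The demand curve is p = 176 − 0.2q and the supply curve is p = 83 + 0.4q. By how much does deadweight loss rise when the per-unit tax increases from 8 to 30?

Competitive equilibrium: 176 − 0.2q = 83 + 0.4q → q* = 155, p* = 145.
For a per-unit tax t: Δq = t/0.6, so DWL = ½·t·(t/0.6) = t²/1.2.
At t = 8: DWL = 53.333. At t = 30: DWL = 750.
Increase = 750 − 53.333 = 696.67.

696.67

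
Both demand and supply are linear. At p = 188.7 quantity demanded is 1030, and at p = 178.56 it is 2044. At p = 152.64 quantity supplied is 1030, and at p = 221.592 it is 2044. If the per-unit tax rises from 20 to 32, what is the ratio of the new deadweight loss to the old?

2.56

Demand slope = (178.56 − 188.7)/(2044 − 1030) = −0.01, so p = 199 − 0.01q.
Supply slope = (221.592 − 152.64)/(2044 − 1030) = 0.068, so p = 82.6 + 0.068q.
Competitive equilibrium: 199 − 0.01q = 82.6 + 0.068q → q* = 1492.3077, p* = 184.0769.
For a per-unit tax t: Δq = t/0.078, so DWL = ½·t·(t/0.078) = t²/0.156.
At t = 20: DWL = 2564.103. At t = 32: DWL = 6564.103.
Ratio = (32/20)² = 2.56.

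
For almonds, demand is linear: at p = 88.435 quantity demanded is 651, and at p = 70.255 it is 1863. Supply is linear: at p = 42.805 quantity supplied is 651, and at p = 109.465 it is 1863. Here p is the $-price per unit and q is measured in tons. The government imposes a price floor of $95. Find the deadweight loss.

$41547.17

Demand slope = (70.255 − 88.435)/(1863 − 651) = −0.015, so p = 98.2 − 0.015q.
Supply slope = (109.465 − 42.805)/(1863 − 651) = 0.055, so p = 7 + 0.055q.
Competitive equilibrium: 98.2 − 0.015q = 7 + 0.055q → q* = 1302.857143, p* = 78.657143.
At the floor p = 95, quantity demanded = (98.2 − 95)/0.015 = 213.333333.
Sellers' marginal cost at q' = 213.333333: 7 + 0.055·213.333333 = 18.733333.
Δq = 1302.857143 − 213.333333 = 1089.52381; wedge = 95 − 18.733333 = 76.266667.
Deadweight loss = ½ × 1089.52381 × 76.266667 = $41547.17.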